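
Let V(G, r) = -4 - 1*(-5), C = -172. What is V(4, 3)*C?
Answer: -172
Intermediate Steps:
V(G, r) = 1 (V(G, r) = -4 + 5 = 1)
V(4, 3)*C = 1*(-172) = -172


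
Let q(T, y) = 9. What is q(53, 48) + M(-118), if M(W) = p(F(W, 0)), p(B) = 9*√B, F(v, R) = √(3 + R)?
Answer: 9 + 9*3^(¼) ≈ 20.845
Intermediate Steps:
M(W) = 9*3^(¼) (M(W) = 9*√(√(3 + 0)) = 9*√(√3) = 9*3^(¼))
q(53, 48) + M(-118) = 9 + 9*3^(¼)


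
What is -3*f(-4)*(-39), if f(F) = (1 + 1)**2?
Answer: 468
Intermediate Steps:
f(F) = 4 (f(F) = 2**2 = 4)
-3*f(-4)*(-39) = -3*4*(-39) = -12*(-39) = 468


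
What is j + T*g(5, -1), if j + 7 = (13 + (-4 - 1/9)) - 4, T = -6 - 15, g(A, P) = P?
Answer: 170/9 ≈ 18.889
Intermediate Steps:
T = -21
j = -19/9 (j = -7 + ((13 + (-4 - 1/9)) - 4) = -7 + ((13 + (-4 - 1*⅑)) - 4) = -7 + ((13 + (-4 - ⅑)) - 4) = -7 + ((13 - 37/9) - 4) = -7 + (80/9 - 4) = -7 + 44/9 = -19/9 ≈ -2.1111)
j + T*g(5, -1) = -19/9 - 21*(-1) = -19/9 + 21 = 170/9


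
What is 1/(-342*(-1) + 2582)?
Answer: 1/2924 ≈ 0.00034200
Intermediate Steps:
1/(-342*(-1) + 2582) = 1/(342 + 2582) = 1/2924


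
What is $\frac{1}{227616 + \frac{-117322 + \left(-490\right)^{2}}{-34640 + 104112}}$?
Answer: $\frac{34736}{7906530765} \approx 4.3933 \cdot 10^{-6}$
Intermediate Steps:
$\frac{1}{227616 + \frac{-117322 + \left(-490\right)^{2}}{-34640 + 104112}} = \frac{1}{227616 + \frac{-117322 + 240100}{69472}} = \frac{1}{227616 + 122778 \cdot \frac{1}{69472}} = \frac{1}{227616 + \frac{61389}{34736}} = \frac{1}{\frac{7906530765}{34736}} = \frac{34736}{7906530765}$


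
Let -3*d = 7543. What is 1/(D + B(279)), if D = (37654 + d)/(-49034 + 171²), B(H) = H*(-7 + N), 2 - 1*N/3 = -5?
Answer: 59379/231828955 ≈ 0.00025613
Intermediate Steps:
N = 21 (N = 6 - 3*(-5) = 6 + 15 = 21)
d = -7543/3 (d = -⅓*7543 = -7543/3 ≈ -2514.3)
B(H) = 14*H (B(H) = H*(-7 + 21) = H*14 = 14*H)
D = -105419/59379 (D = (37654 - 7543/3)/(-49034 + 171²) = 105419/(3*(-49034 + 29241)) = (105419/3)/(-19793) = (105419/3)*(-1/19793) = -105419/59379 ≈ -1.7754)
1/(D + B(279)) = 1/(-105419/59379 + 14*279) = 1/(-105419/59379 + 3906) = 1/(231828955/59379) = 59379/231828955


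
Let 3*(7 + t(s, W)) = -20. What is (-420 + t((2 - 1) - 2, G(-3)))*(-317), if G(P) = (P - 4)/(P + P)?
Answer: 412417/3 ≈ 1.3747e+5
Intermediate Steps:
G(P) = (-4 + P)/(2*P) (G(P) = (-4 + P)/((2*P)) = (-4 + P)*(1/(2*P)) = (-4 + P)/(2*P))
t(s, W) = -41/3 (t(s, W) = -7 + (⅓)*(-20) = -7 - 20/3 = -41/3)
(-420 + t((2 - 1) - 2, G(-3)))*(-317) = (-420 - 41/3)*(-317) = -1301/3*(-317) = 412417/3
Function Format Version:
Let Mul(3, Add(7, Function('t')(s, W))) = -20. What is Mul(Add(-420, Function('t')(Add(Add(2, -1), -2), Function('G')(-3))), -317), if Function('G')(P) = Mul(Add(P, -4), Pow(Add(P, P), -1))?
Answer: Rational(412417, 3) ≈ 1.3747e+5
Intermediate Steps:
Function('G')(P) = Mul(Rational(1, 2), Pow(P, -1), Add(-4, P)) (Function('G')(P) = Mul(Add(-4, P), Pow(Mul(2, P), -1)) = Mul(Add(-4, P), Mul(Rational(1, 2), Pow(P, -1))) = Mul(Rational(1, 2), Pow(P, -1), Add(-4, P)))
Function('t')(s, W) = Rational(-41, 3) (Function('t')(s, W) = Add(-7, Mul(Rational(1, 3), -20)) = Add(-7, Rational(-20, 3)) = Rational(-41, 3))
Mul(Add(-420, Function('t')(Add(Add(2, -1), -2), Function('G')(-3))), -317) = Mul(Add(-420, Rational(-41, 3)), -317) = Mul(Rational(-1301, 3), -317) = Rational(412417, 3)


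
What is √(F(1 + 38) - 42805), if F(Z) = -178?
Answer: I*√42983 ≈ 207.32*I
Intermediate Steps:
√(F(1 + 38) - 42805) = √(-178 - 42805) = √(-42983) = I*√42983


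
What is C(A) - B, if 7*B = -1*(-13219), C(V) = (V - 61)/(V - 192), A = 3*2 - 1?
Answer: -2471561/1309 ≈ -1888.1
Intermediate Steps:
A = 5 (A = 6 - 1 = 5)
C(V) = (-61 + V)/(-192 + V)
B = 13219/7 (B = (-1*(-13219))/7 = (1/7)*13219 = 13219/7 ≈ 1888.4)
C(A) - B = (-61 + 5)/(-192 + 5) - 1*13219/7 = -56/(-187) - 13219/7 = -1/187*(-56) - 13219/7 = 56/187 - 13219/7 = -2471561/1309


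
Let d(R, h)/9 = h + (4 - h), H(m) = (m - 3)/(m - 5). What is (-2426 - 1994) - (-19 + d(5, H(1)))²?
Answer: -4709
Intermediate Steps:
H(m) = (-3 + m)/(-5 + m)
d(R, h) = 36 (d(R, h) = 9*(h + (4 - h)) = 9*4 = 36)
(-2426 - 1994) - (-19 + d(5, H(1)))² = (-2426 - 1994) - (-19 + 36)² = -4420 - 1*17² = -4420 - 1*289 = -4420 - 289 = -4709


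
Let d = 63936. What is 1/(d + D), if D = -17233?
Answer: 1/46703 ≈ 2.1412e-5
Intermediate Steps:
1/(d + D) = 1/(63936 - 17233) = 1/46703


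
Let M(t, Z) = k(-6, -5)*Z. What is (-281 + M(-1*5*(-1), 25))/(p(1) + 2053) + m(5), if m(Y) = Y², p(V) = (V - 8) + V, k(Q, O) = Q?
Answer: 50744/2047 ≈ 24.789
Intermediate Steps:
M(t, Z) = -6*Z
p(V) = -8 + 2*V (p(V) = (-8 + V) + V = -8 + 2*V)
(-281 + M(-1*5*(-1), 25))/(p(1) + 2053) + m(5) = (-281 - 6*25)/((-8 + 2*1) + 2053) + 5² = (-281 - 150)/((-8 + 2) + 2053) + 25 = -431/(-6 + 2053) + 25 = -431/2047 + 25 = 50744/2047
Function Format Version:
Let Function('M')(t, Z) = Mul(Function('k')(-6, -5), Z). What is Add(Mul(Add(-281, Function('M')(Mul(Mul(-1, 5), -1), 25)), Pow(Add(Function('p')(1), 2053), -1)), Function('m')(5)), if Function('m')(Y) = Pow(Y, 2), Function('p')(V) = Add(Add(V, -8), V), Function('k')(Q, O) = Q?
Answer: Rational(50744, 2047) ≈ 24.789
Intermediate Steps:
Function('M')(t, Z) = Mul(-6, Z)
Function('p')(V) = Add(-8, Mul(2, V)) (Function('p')(V) = Add(Add(-8, V), V) = Add(-8, Mul(2, V)))
Add(Mul(Add(-281, Function('M')(Mul(Mul(-1, 5), -1), 25)), Pow(Add(Function('p')(1), 2053), -1)), Function('m')(5)) = Add(Mul(Add(-281, Mul(-6, 25)), Pow(Add(Add(-8, Mul(2, 1)), 2053), -1)), Pow(5, 2)) = Add(Mul(Add(-281, -150), Pow(Add(Add(-8, 2), 2053), -1)), 25) = Add(Mul(-431, Pow(Add(-6, 2053), -1)), 25) = Add(Mul(-431, Pow(2047, -1)), 25) = Add(Mul(-431, Rational(1, 2047)), 25) = Add(Rational(-431, 2047), 25) = Rational(50744, 2047)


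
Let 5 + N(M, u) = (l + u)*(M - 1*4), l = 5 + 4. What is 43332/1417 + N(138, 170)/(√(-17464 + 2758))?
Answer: 43332/1417 - 23981*I*√1634/4902 ≈ 30.58 - 197.75*I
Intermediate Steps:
l = 9
N(M, u) = -5 + (-4 + M)*(9 + u) (N(M, u) = -5 + (9 + u)*(M - 1*4) = -5 + (9 + u)*(M - 4) = -5 + (9 + u)*(-4 + M) = -5 + (-4 + M)*(9 + u))
43332/1417 + N(138, 170)/(√(-17464 + 2758)) = 43332/1417 + (-41 - 4*170 + 9*138 + 138*170)/(√(-17464 + 2758)) = 43332*(1/1417) + (-41 - 680 + 1242 + 23460)/(√(-14706)) = 43332/1417 + 23981/((3*I*√1634)) = 43332/1417 + 23981*(-I*√1634/4902) = 43332/1417 - 23981*I*√1634/4902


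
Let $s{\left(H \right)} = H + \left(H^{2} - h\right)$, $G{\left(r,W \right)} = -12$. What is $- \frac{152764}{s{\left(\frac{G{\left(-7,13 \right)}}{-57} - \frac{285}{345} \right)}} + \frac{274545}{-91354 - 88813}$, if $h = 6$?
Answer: $\frac{2627859417293251}{107289989001} \approx 24493.0$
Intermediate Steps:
$s{\left(H \right)} = -6 + H + H^{2}$ ($s{\left(H \right)} = H + \left(H^{2} - 6\right) = H + \left(-6 + H^{2}\right) = -6 + H + H^{2}$)
$- \frac{152764}{s{\left(\frac{G{\left(-7,13 \right)}}{-57} - \frac{285}{345} \right)}} + \frac{274545}{-91354 - 88813} = - \frac{152764}{-6 - \left(- \frac{4}{19} + \frac{19}{23}\right) + \left(- \frac{12}{-57} - \frac{285}{345}\right)^{2}} + \frac{274545}{-91354 - 88813} = - \frac{152764}{-6 - \frac{269}{437} + \left(\left(-12\right) \left(- \frac{1}{57}\right) - \frac{19}{23}\right)^{2}} + \frac{274545}{-180167} = - \frac{152764}{-6 + \left(\frac{4}{19} - \frac{19}{23}\right) + \left(\frac{4}{19} - \frac{19}{23}\right)^{2}} + 274545 \left(- \frac{1}{180167}\right) = - \frac{152764}{-6 - \frac{269}{437} + \left(- \frac{269}{437}\right)^{2}} - \frac{274545}{180167} = - \frac{152764}{-6 - \frac{269}{437} + \frac{72361}{190969}} - \frac{274545}{180167} = - \frac{152764}{- \frac{1191006}{190969}} - \frac{274545}{180167} = \left(-152764\right) \left(- \frac{190969}{1191006}\right) - \frac{274545}{180167} = \frac{14586594158}{595503} - \frac{274545}{180167} = \frac{2627859417293251}{107289989001}$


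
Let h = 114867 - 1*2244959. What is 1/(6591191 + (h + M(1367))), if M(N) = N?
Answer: 1/4462466 ≈ 2.2409e-7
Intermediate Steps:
h = -2130092 (h = 114867 - 2244959 = -2130092)
1/(6591191 + (h + M(1367))) = 1/(6591191 + (-2130092 + 1367)) = 1/(6591191 - 2128725) = 1/4462466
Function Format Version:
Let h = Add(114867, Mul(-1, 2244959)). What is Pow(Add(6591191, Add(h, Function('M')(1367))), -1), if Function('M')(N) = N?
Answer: Rational(1, 4462466) ≈ 2.2409e-7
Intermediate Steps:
h = -2130092 (h = Add(114867, -2244959) = -2130092)
Pow(Add(6591191, Add(h, Function('M')(1367))), -1) = Pow(Add(6591191, Add(-2130092, 1367)), -1) = Pow(Add(6591191, -2128725), -1) = Pow(4462466, -1) = Rational(1, 4462466)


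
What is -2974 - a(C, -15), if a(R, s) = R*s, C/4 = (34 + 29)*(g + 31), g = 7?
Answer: 140666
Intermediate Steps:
C = 9576 (C = 4*((34 + 29)*(7 + 31)) = 4*(63*38) = 4*2394 = 9576)
-2974 - a(C, -15) = -2974 - 9576*(-15) = -2974 - 1*(-143640) = -2974 + 143640 = 140666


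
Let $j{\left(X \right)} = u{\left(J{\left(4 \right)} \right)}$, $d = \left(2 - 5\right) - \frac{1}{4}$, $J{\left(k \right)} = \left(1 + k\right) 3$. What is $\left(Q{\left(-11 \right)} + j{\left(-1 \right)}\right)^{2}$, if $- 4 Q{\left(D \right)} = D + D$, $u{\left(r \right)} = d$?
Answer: $\frac{81}{16} \approx 5.0625$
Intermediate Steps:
$J{\left(k \right)} = 3 + 3 k$
$d = - \frac{13}{4}$ ($d = -3 - \frac{1}{4} = - \frac{13}{4} \approx -3.25$)
$u{\left(r \right)} = - \frac{13}{4}$
$j{\left(X \right)} = - \frac{13}{4}$
$Q{\left(D \right)} = - \frac{D}{2}$ ($Q{\left(D \right)} = - \frac{D + D}{4} = - \frac{2 D}{4} = - \frac{D}{2}$)
$\left(Q{\left(-11 \right)} + j{\left(-1 \right)}\right)^{2} = \left(\left(- \frac{1}{2}\right) \left(-11\right) - \frac{13}{4}\right)^{2} = \left(\frac{11}{2} - \frac{13}{4}\right)^{2} = \left(\frac{9}{4}\right)^{2} = \frac{81}{16}$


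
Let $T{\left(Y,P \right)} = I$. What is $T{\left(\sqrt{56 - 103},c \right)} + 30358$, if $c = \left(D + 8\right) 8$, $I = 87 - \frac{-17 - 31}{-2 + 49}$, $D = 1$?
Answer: $\frac{1430963}{47} \approx 30446.0$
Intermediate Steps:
$I = \frac{4137}{47}$ ($I = 87 - - \frac{48}{47} = 87 + \frac{48}{47} = \frac{4137}{47} \approx 88.021$)
$c = 72$ ($c = \left(1 + 8\right) 8 = 9 \cdot 8 = 72$)
$T{\left(Y,P \right)} = \frac{4137}{47}$
$T{\left(\sqrt{56 - 103},c \right)} + 30358 = \frac{4137}{47} + 30358 = \frac{1430963}{47}$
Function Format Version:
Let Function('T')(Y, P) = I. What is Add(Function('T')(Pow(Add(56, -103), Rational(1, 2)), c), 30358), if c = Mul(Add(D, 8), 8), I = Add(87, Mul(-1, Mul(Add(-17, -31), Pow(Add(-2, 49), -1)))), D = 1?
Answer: Rational(1430963, 47) ≈ 30446.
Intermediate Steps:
I = Rational(4137, 47) (I = Add(87, Mul(-1, Mul(-48, Pow(47, -1)))) = Add(87, Mul(-1, Mul(-48, Rational(1, 47)))) = Add(87, Mul(-1, Rational(-48, 47))) = Add(87, Rational(48, 47)) = Rational(4137, 47) ≈ 88.021)
c = 72 (c = Mul(Add(1, 8), 8) = Mul(9, 8) = 72)
Function('T')(Y, P) = Rational(4137, 47)
Add(Function('T')(Pow(Add(56, -103), Rational(1, 2)), c), 30358) = Add(Rational(4137, 47), 30358) = Rational(1430963, 47)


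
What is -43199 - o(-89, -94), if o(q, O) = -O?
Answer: -43293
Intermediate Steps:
-43199 - o(-89, -94) = -43199 - (-1)*(-94) = -43199 - 1*94 = -43199 - 94 = -43293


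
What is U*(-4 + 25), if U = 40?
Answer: 840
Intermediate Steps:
U*(-4 + 25) = 40*(-4 + 25) = 40*21 = 840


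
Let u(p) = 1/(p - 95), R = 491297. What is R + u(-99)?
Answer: 95311617/194 ≈ 4.9130e+5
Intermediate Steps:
u(p) = 1/(-95 + p)
R + u(-99) = 491297 + 1/(-95 - 99) = 491297 + 1/(-194) = 491297 - 1/194 = 95311617/194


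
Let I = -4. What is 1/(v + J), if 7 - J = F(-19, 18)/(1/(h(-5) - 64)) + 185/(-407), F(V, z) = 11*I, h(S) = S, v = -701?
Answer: -11/41025 ≈ -0.00026813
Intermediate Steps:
F(V, z) = -44 (F(V, z) = 11*(-4) = -44)
J = -33314/11 (J = 7 - (-44/(1/(-5 - 64)) + 185/(-407)) = 7 - (-44/(1/(-69)) + 185*(-1/407)) = 7 - (-44/(-1/69) - 5/11) = 7 - (-44*(-69) - 5/11) = 7 - (3036 - 5/11) = 7 - 1*33391/11 = 7 - 33391/11 = -33314/11 ≈ -3028.5)
1/(v + J) = 1/(-701 - 33314/11) = 1/(-41025/11) = -11/41025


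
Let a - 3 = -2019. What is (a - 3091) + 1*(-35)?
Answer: -5142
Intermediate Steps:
a = -2016 (a = 3 - 2019 = -2016)
(a - 3091) + 1*(-35) = (-2016 - 3091) + 1*(-35) = -5107 - 35 = -5142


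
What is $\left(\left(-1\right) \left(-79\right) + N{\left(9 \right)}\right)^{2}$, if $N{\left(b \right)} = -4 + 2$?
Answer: $5929$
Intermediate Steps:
$N{\left(b \right)} = -2$
$\left(\left(-1\right) \left(-79\right) + N{\left(9 \right)}\right)^{2} = \left(\left(-1\right) \left(-79\right) - 2\right)^{2} = \left(79 - 2\right)^{2} = 77^{2} = 5929$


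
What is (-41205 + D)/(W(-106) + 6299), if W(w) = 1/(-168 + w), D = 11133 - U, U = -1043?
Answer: -7953946/1725925 ≈ -4.6085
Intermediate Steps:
D = 12176 (D = 11133 - 1*(-1043) = 11133 + 1043 = 12176)
(-41205 + D)/(W(-106) + 6299) = (-41205 + 12176)/(1/(-168 - 106) + 6299) = -29029/(1/(-274) + 6299) = -29029/(-1/274 + 6299) = -29029/1725925/274 = -29029*274/1725925 = -7953946/1725925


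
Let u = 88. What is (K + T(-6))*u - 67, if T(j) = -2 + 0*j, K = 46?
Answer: 3805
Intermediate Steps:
T(j) = -2 (T(j) = -2 + 0 = -2)
(K + T(-6))*u - 67 = (46 - 2)*88 - 67 = 44*88 - 67 = 3872 - 67 = 3805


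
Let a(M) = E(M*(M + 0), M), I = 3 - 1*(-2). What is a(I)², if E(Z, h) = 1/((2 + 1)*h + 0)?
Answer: 1/225 ≈ 0.0044444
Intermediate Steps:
I = 5 (I = 3 + 2 = 5)
E(Z, h) = 1/(3*h) (E(Z, h) = 1/(3*h + 0) = 1/(3*h))
a(M) = 1/(3*M)
a(I)² = ((⅓)/5)² = ((⅓)*(⅕))² = (1/15)² = 1/225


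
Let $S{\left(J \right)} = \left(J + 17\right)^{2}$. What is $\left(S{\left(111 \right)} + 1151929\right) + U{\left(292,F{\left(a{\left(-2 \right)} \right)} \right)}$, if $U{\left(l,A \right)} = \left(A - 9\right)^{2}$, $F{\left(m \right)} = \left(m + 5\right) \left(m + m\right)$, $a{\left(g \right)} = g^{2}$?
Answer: $1172282$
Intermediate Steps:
$F{\left(m \right)} = 2 m \left(5 + m\right)$ ($F{\left(m \right)} = \left(5 + m\right) 2 m = 2 m \left(5 + m\right)$)
$U{\left(l,A \right)} = \left(-9 + A\right)^{2}$
$S{\left(J \right)} = \left(17 + J\right)^{2}$
$\left(S{\left(111 \right)} + 1151929\right) + U{\left(292,F{\left(a{\left(-2 \right)} \right)} \right)} = \left(\left(17 + 111\right)^{2} + 1151929\right) + \left(-9 + 2 \left(-2\right)^{2} \left(5 + \left(-2\right)^{2}\right)\right)^{2} = \left(128^{2} + 1151929\right) + \left(-9 + 2 \cdot 4 \left(5 + 4\right)\right)^{2} = \left(16384 + 1151929\right) + \left(-9 + 2 \cdot 4 \cdot 9\right)^{2} = 1168313 + \left(-9 + 72\right)^{2} = 1168313 + 63^{2} = 1168313 + 3969 = 1172282$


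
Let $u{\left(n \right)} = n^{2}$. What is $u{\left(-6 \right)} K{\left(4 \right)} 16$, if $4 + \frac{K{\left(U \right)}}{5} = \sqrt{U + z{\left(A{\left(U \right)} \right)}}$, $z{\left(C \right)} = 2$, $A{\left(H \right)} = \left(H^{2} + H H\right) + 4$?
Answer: $-11520 + 2880 \sqrt{6} \approx -4465.5$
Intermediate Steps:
$A{\left(H \right)} = 4 + 2 H^{2}$ ($A{\left(H \right)} = \left(H^{2} + H^{2}\right) + 4 = 2 H^{2} + 4 = 4 + 2 H^{2}$)
$K{\left(U \right)} = -20 + 5 \sqrt{2 + U}$ ($K{\left(U \right)} = -20 + 5 \sqrt{U + 2} = -20 + 5 \sqrt{2 + U}$)
$u{\left(-6 \right)} K{\left(4 \right)} 16 = \left(-6\right)^{2} \left(-20 + 5 \sqrt{2 + 4}\right) 16 = 36 \left(-20 + 5 \sqrt{6}\right) 16 = \left(-720 + 180 \sqrt{6}\right) 16 = -11520 + 2880 \sqrt{6}$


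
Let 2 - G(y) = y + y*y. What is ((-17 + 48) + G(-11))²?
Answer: 5929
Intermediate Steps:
G(y) = 2 - y - y² (G(y) = 2 - (y + y*y) = 2 - (y + y²) = 2 + (-y - y²) = 2 - y - y²)
((-17 + 48) + G(-11))² = ((-17 + 48) + (2 - 1*(-11) - 1*(-11)²))² = (31 + (2 + 11 - 1*121))² = (31 + (2 + 11 - 121))² = (31 - 108)² = (-77)² = 5929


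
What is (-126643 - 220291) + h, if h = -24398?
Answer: -371332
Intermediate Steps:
(-126643 - 220291) + h = (-126643 - 220291) - 24398 = -346934 - 24398 = -371332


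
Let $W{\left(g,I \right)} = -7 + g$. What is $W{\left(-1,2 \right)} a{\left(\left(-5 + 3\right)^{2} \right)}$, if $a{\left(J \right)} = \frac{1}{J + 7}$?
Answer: $- \frac{8}{11} \approx -0.72727$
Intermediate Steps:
$a{\left(J \right)} = \frac{1}{7 + J}$
$W{\left(-1,2 \right)} a{\left(\left(-5 + 3\right)^{2} \right)} = \frac{-7 - 1}{7 + \left(-5 + 3\right)^{2}} = - \frac{8}{7 + \left(-2\right)^{2}} = - \frac{8}{7 + 4} = - \frac{8}{11}$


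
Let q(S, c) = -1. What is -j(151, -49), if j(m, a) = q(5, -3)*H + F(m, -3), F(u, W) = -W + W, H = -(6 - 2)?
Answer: -4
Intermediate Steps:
H = -4 (H = -1*4 = -4)
F(u, W) = 0
j(m, a) = 4 (j(m, a) = -1*(-4) + 0 = 4 + 0 = 4)
-j(151, -49) = -1*4 = -4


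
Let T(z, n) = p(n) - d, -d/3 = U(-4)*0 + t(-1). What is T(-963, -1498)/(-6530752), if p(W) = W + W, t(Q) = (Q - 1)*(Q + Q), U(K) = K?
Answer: 373/816344 ≈ 0.00045692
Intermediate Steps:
t(Q) = 2*Q*(-1 + Q) (t(Q) = (-1 + Q)*(2*Q) = 2*Q*(-1 + Q))
p(W) = 2*W
d = -12 (d = -3*(-4*0 + 2*(-1)*(-1 - 1)) = -3*(0 + 2*(-1)*(-2)) = -3*(0 + 4) = -3*4 = -12)
T(z, n) = 12 + 2*n (T(z, n) = 2*n - 1*(-12) = 2*n + 12 = 12 + 2*n)
T(-963, -1498)/(-6530752) = (12 + 2*(-1498))/(-6530752) = (12 - 2996)*(-1/6530752) = -2984*(-1/6530752) = 373/816344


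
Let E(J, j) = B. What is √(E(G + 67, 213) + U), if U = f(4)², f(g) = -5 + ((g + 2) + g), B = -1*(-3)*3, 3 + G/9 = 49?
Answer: √34 ≈ 5.8309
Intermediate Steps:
G = 414 (G = -27 + 9*49 = -27 + 441 = 414)
B = 9 (B = 3*3 = 9)
f(g) = -3 + 2*g (f(g) = -5 + ((2 + g) + g) = -5 + (2 + 2*g) = -3 + 2*g)
E(J, j) = 9
U = 25 (U = (-3 + 2*4)² = (-3 + 8)² = 5² = 25)
√(E(G + 67, 213) + U) = √(9 + 25) = √34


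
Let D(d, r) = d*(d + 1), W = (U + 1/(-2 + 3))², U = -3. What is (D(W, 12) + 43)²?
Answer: 3969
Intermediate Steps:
W = 4 (W = (-3 + 1/(-2 + 3))² = (-3 + 1/1)² = (-3 + 1)² = (-2)² = 4)
D(d, r) = d*(1 + d)
(D(W, 12) + 43)² = (4*(1 + 4) + 43)² = (4*5 + 43)² = (20 + 43)² = 63² = 3969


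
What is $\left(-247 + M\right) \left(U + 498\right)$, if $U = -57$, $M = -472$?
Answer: $-317079$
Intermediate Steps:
$\left(-247 + M\right) \left(U + 498\right) = \left(-247 - 472\right) \left(-57 + 498\right) = \left(-719\right) 441 = -317079$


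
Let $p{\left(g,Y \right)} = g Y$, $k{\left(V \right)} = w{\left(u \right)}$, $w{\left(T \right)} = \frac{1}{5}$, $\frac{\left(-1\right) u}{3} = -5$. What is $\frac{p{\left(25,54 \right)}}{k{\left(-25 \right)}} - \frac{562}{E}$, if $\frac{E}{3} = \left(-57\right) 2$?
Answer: $\frac{1154531}{171} \approx 6751.6$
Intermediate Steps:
$u = 15$ ($u = \left(-3\right) \left(-5\right) = 15$)
$E = -342$ ($E = 3 \left(\left(-57\right) 2\right) = 3 \left(-114\right) = -342$)
$w{\left(T \right)} = \frac{1}{5}$
$k{\left(V \right)} = \frac{1}{5}$
$p{\left(g,Y \right)} = Y g$
$\frac{p{\left(25,54 \right)}}{k{\left(-25 \right)}} - \frac{562}{E} = 54 \cdot 25 \frac{1}{\frac{1}{5}} - \frac{562}{-342} = 1350 \cdot 5 - - \frac{281}{171} = 6750 + \frac{281}{171} = \frac{1154531}{171}$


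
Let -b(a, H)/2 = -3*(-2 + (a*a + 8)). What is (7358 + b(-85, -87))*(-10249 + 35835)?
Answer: 1298335984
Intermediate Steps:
b(a, H) = 36 + 6*a**2 (b(a, H) = -(-6)*(-2 + (a*a + 8)) = -(-6)*(-2 + (a**2 + 8)) = -(-6)*(-2 + (8 + a**2)) = -(-6)*(6 + a**2) = -2*(-18 - 3*a**2) = 36 + 6*a**2)
(7358 + b(-85, -87))*(-10249 + 35835) = (7358 + (36 + 6*(-85)**2))*(-10249 + 35835) = (7358 + (36 + 6*7225))*25586 = (7358 + (36 + 43350))*25586 = (7358 + 43386)*25586 = 50744*25586 = 1298335984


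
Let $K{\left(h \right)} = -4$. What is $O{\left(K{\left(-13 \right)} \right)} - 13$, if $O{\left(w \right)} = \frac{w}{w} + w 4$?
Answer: $-28$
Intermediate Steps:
$O{\left(w \right)} = 1 + 4 w$
$O{\left(K{\left(-13 \right)} \right)} - 13 = \left(1 + 4 \left(-4\right)\right) - 13 = \left(1 - 16\right) - 13 = -15 - 13 = -28$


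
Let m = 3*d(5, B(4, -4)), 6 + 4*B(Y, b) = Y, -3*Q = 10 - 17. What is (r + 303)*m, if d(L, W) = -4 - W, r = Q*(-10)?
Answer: -5873/2 ≈ -2936.5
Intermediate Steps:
Q = 7/3 (Q = -(10 - 17)/3 = -1/3*(-7) = 7/3 ≈ 2.3333)
r = -70/3 (r = (7/3)*(-10) = -70/3 ≈ -23.333)
B(Y, b) = -3/2 + Y/4
m = -21/2 (m = 3*(-4 - (-3/2 + (1/4)*4)) = 3*(-4 - (-3/2 + 1)) = 3*(-4 - 1*(-1/2)) = 3*(-4 + 1/2) = 3*(-7/2) = -21/2 ≈ -10.500)
(r + 303)*m = (-70/3 + 303)*(-21/2) = (839/3)*(-21/2) = -5873/2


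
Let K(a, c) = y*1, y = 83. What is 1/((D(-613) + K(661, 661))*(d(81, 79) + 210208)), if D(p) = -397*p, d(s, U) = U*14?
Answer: 1/51443125416 ≈ 1.9439e-11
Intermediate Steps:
d(s, U) = 14*U
K(a, c) = 83 (K(a, c) = 83*1 = 83)
1/((D(-613) + K(661, 661))*(d(81, 79) + 210208)) = 1/((-397*(-613) + 83)*(14*79 + 210208)) = 1/((243361 + 83)*(1106 + 210208)) = 1/(243444*211314) = 1/51443125416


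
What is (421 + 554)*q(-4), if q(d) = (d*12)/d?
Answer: 11700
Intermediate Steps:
q(d) = 12 (q(d) = (12*d)/d = 12)
(421 + 554)*q(-4) = (421 + 554)*12 = 975*12 = 11700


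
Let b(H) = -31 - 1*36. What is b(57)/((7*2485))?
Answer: -67/17395 ≈ -0.0038517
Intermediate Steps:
b(H) = -67 (b(H) = -31 - 36 = -67)
b(57)/((7*2485)) = -67/(7*2485) = -67/17395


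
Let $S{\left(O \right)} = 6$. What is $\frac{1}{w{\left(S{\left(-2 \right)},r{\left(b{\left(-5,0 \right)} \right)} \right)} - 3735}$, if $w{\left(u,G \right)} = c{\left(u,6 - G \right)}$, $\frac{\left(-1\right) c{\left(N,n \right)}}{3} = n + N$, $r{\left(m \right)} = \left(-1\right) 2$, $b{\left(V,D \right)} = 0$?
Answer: $- \frac{1}{3777} \approx -0.00026476$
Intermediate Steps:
$r{\left(m \right)} = -2$
$c{\left(N,n \right)} = - 3 N - 3 n$ ($c{\left(N,n \right)} = - 3 \left(n + N\right) = - 3 \left(N + n\right) = - 3 N - 3 n$)
$w{\left(u,G \right)} = -18 - 3 u + 3 G$ ($w{\left(u,G \right)} = - 3 u - 3 \left(6 - G\right) = - 3 u + \left(-18 + 3 G\right) = -18 - 3 u + 3 G$)
$\frac{1}{w{\left(S{\left(-2 \right)},r{\left(b{\left(-5,0 \right)} \right)} \right)} - 3735} = \frac{1}{\left(-18 - 18 + 3 \left(-2\right)\right) - 3735} = \frac{1}{\left(-18 - 18 - 6\right) - 3735} = \frac{1}{-42 - 3735} = \frac{1}{-3777} = - \frac{1}{3777}$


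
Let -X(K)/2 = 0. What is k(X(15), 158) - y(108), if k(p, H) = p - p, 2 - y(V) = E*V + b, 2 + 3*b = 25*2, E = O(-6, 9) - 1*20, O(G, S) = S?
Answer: -1174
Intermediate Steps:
X(K) = 0 (X(K) = -2*0 = 0)
E = -11 (E = 9 - 1*20 = 9 - 20 = -11)
b = 16 (b = -⅔ + (25*2)/3 = -⅔ + (⅓)*50 = -⅔ + 50/3 = 16)
y(V) = -14 + 11*V (y(V) = 2 - (-11*V + 16) = 2 - (16 - 11*V) = 2 + (-16 + 11*V) = -14 + 11*V)
k(p, H) = 0
k(X(15), 158) - y(108) = 0 - (-14 + 11*108) = 0 - (-14 + 1188) = 0 - 1*1174 = 0 - 1174 = -1174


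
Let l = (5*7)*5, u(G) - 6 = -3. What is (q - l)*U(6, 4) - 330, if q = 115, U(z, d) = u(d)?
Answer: -510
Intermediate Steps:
u(G) = 3 (u(G) = 6 - 3 = 3)
U(z, d) = 3
l = 175 (l = 35*5 = 175)
(q - l)*U(6, 4) - 330 = (115 - 1*175)*3 - 330 = (115 - 175)*3 - 330 = -60*3 - 330 = -180 - 330 = -510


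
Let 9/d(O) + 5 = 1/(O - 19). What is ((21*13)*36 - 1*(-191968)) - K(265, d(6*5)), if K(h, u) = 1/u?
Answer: 2219762/11 ≈ 2.0180e+5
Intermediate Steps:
d(O) = 9/(-5 + 1/(-19 + O)) (d(O) = 9/(-5 + 1/(O - 19)) = 9/(-5 + 1/(-19 + O)))
((21*13)*36 - 1*(-191968)) - K(265, d(6*5)) = ((21*13)*36 - 1*(-191968)) - 1/(9*(19 - 6*5)/(-96 + 5*(6*5))) = (273*36 + 191968) - 1/(9*(19 - 1*30)/(-96 + 5*30)) = (9828 + 191968) - 1/(9*(19 - 30)/(-96 + 150)) = 201796 - 1/(9*(-11)/54) = 201796 - 1/(9*(1/54)*(-11)) = 201796 - 1/(-11/6) = 201796 - 1*(-6/11) = 201796 + 6/11 = 2219762/11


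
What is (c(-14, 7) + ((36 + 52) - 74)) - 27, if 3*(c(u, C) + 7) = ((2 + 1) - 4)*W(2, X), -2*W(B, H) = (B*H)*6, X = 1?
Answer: -18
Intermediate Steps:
W(B, H) = -3*B*H (W(B, H) = -B*H*6/2 = -3*B*H)
c(u, C) = -5 (c(u, C) = -7 + (((2 + 1) - 4)*(-3*2*1))/3 = -7 + ((3 - 4)*(-6))/3 = -7 + (-1*(-6))/3 = -7 + (⅓)*6 = -7 + 2 = -5)
(c(-14, 7) + ((36 + 52) - 74)) - 27 = (-5 + ((36 + 52) - 74)) - 27 = (-5 + (88 - 74)) - 27 = (-5 + 14) - 27 = 9 - 27 = -18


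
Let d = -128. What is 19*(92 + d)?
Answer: -684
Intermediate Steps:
19*(92 + d) = 19*(92 - 128) = 19*(-36) = -684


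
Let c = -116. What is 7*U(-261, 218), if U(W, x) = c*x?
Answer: -177016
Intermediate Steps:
U(W, x) = -116*x
7*U(-261, 218) = 7*(-116*218) = 7*(-25288) = -177016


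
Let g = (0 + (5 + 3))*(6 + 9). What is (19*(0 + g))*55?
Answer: 125400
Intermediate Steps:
g = 120 (g = (0 + 8)*15 = 8*15 = 120)
(19*(0 + g))*55 = (19*(0 + 120))*55 = (19*120)*55 = 2280*55 = 125400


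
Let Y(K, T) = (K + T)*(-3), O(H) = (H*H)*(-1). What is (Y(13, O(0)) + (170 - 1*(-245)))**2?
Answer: 141376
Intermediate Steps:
O(H) = -H**2 (O(H) = H**2*(-1) = -H**2)
Y(K, T) = -3*K - 3*T
(Y(13, O(0)) + (170 - 1*(-245)))**2 = ((-3*13 - (-3)*0**2) + (170 - 1*(-245)))**2 = ((-39 - (-3)*0) + (170 + 245))**2 = ((-39 - 3*0) + 415)**2 = ((-39 + 0) + 415)**2 = (-39 + 415)**2 = 376**2 = 141376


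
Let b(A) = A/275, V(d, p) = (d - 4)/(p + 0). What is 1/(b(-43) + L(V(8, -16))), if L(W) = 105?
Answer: 275/28832 ≈ 0.0095380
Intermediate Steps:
V(d, p) = (-4 + d)/p
b(A) = A/275 (b(A) = A*(1/275) = A/275)
1/(b(-43) + L(V(8, -16))) = 1/((1/275)*(-43) + 105) = 1/(-43/275 + 105) = 1/(28832/275) = 275/28832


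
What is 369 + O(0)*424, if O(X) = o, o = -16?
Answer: -6415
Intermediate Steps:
O(X) = -16
369 + O(0)*424 = 369 - 16*424 = 369 - 6784 = -6415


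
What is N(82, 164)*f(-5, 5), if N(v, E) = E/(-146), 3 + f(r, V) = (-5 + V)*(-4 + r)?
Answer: 246/73 ≈ 3.3699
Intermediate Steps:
f(r, V) = -3 + (-5 + V)*(-4 + r)
N(v, E) = -E/146 (N(v, E) = E*(-1/146) = -E/146)
N(82, 164)*f(-5, 5) = (-1/146*164)*(17 - 5*(-5) - 4*5 + 5*(-5)) = -82*(17 + 25 - 20 - 25)/73 = -82/73*(-3) = 246/73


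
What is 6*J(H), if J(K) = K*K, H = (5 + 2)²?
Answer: 14406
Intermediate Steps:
H = 49 (H = 7² = 49)
J(K) = K²
6*J(H) = 6*49² = 6*2401 = 14406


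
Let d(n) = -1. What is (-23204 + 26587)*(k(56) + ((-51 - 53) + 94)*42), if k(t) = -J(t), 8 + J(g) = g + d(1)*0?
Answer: -1583244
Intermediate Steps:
J(g) = -8 + g (J(g) = -8 + (g - 1*0) = -8 + (g + 0) = -8 + g)
k(t) = 8 - t (k(t) = -(-8 + t) = 8 - t)
(-23204 + 26587)*(k(56) + ((-51 - 53) + 94)*42) = (-23204 + 26587)*((8 - 1*56) + ((-51 - 53) + 94)*42) = 3383*((8 - 56) + (-104 + 94)*42) = 3383*(-48 - 10*42) = 3383*(-48 - 420) = 3383*(-468) = -1583244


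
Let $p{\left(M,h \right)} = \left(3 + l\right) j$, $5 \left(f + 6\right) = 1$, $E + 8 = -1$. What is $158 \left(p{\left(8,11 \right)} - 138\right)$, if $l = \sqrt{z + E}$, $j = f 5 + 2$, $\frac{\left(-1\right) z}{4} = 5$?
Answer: $-34602 - 4266 i \sqrt{29} \approx -34602.0 - 22973.0 i$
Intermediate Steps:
$z = -20$ ($z = \left(-4\right) 5 = -20$)
$E = -9$ ($E = -8 - 1 = -9$)
$f = - \frac{29}{5}$ ($f = -6 + \frac{1}{5} \cdot 1 = -6 + \frac{1}{5} = - \frac{29}{5} \approx -5.8$)
$j = -27$ ($j = \left(- \frac{29}{5}\right) 5 + 2 = -29 + 2 = -27$)
$l = i \sqrt{29}$ ($l = \sqrt{-20 - 9} = \sqrt{-29} = i \sqrt{29} \approx 5.3852 i$)
$p{\left(M,h \right)} = -81 - 27 i \sqrt{29}$ ($p{\left(M,h \right)} = \left(3 + i \sqrt{29}\right) \left(-27\right) = -81 - 27 i \sqrt{29}$)
$158 \left(p{\left(8,11 \right)} - 138\right) = 158 \left(\left(-81 - 27 i \sqrt{29}\right) - 138\right) = 158 \left(-219 - 27 i \sqrt{29}\right) = -34602 - 4266 i \sqrt{29}$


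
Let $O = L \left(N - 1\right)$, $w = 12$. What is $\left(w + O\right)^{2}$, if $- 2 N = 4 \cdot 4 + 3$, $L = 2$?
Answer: $81$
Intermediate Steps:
$N = - \frac{19}{2}$ ($N = - \frac{4 \cdot 4 + 3}{2} = - \frac{16 + 3}{2} = \left(- \frac{1}{2}\right) 19 = - \frac{19}{2} \approx -9.5$)
$O = -21$ ($O = 2 \left(- \frac{19}{2} - 1\right) = 2 \left(- \frac{21}{2}\right) = -21$)
$\left(w + O\right)^{2} = \left(12 - 21\right)^{2} = \left(-9\right)^{2} = 81$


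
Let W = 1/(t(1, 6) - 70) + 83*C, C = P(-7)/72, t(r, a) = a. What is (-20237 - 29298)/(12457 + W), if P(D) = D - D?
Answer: -3170240/797247 ≈ -3.9765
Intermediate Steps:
P(D) = 0
C = 0 (C = 0/72 = 0*(1/72) = 0)
W = -1/64 (W = 1/(6 - 70) + 83*0 = 1/(-64) + 0 = -1/64 + 0 = -1/64 ≈ -0.015625)
(-20237 - 29298)/(12457 + W) = (-20237 - 29298)/(12457 - 1/64) = -49535/797247/64 = -49535*64/797247 = -3170240/797247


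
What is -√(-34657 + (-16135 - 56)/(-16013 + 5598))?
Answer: -76*I*√650822935/10415 ≈ -186.16*I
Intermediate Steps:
-√(-34657 + (-16135 - 56)/(-16013 + 5598)) = -√(-34657 - 16191/(-10415)) = -√(-34657 - 16191*(-1/10415)) = -√(-34657 + 16191/10415) = -√(-360936464/10415) = -76*I*√650822935/10415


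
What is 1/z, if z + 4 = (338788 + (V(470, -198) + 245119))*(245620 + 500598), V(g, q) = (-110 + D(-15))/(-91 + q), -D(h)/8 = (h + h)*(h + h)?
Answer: 17/7407593407014 ≈ 2.2949e-12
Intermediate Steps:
D(h) = -32*h² (D(h) = -8*(h + h)*(h + h) = -8*2*h*2*h = -32*h²)
V(g, q) = -7310/(-91 + q) (V(g, q) = (-110 - 32*(-15)²)/(-91 + q) = (-110 - 32*225)/(-91 + q) = (-110 - 7200)/(-91 + q) = -7310/(-91 + q))
z = 7407593407014/17 (z = -4 + (338788 + (-7310/(-91 - 198) + 245119))*(245620 + 500598) = -4 + (338788 + (-7310/(-289) + 245119))*746218 = -4 + (338788 + (-7310*(-1/289) + 245119))*746218 = -4 + (338788 + (430/17 + 245119))*746218 = -4 + (338788 + 4167453/17)*746218 = -4 + (9926849/17)*746218 = -4 + 7407593407082/17 = 7407593407014/17 ≈ 4.3574e+11)
1/z = 1/(7407593407014/17) = 17/7407593407014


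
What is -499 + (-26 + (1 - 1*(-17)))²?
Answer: -435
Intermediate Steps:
-499 + (-26 + (1 - 1*(-17)))² = -499 + (-26 + (1 + 17))² = -499 + (-26 + 18)² = -499 + (-8)² = -499 + 64 = -435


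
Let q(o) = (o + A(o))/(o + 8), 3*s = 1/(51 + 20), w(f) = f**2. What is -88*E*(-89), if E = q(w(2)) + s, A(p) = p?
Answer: 1119976/213 ≈ 5258.1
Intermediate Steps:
s = 1/213 (s = 1/(3*(51 + 20)) = (1/3)/71 = (1/3)*(1/71) = 1/213 ≈ 0.0046948)
q(o) = 2*o/(8 + o) (q(o) = (o + o)/(o + 8) = (2*o)/(8 + o) = 2*o/(8 + o))
E = 143/213 (E = 2*2**2/(8 + 2**2) + 1/213 = 2*4/(8 + 4) + 1/213 = 2*4/12 + 1/213 = 2*4*(1/12) + 1/213 = 2/3 + 1/213 = 143/213 ≈ 0.67136)
-88*E*(-89) = -88*143/213*(-89) = -12584/213*(-89) = 1119976/213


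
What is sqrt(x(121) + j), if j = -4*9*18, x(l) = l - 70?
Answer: I*sqrt(597) ≈ 24.434*I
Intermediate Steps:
x(l) = -70 + l
j = -648 (j = -36*18 = -648)
sqrt(x(121) + j) = sqrt((-70 + 121) - 648) = sqrt(51 - 648) = sqrt(-597) = I*sqrt(597)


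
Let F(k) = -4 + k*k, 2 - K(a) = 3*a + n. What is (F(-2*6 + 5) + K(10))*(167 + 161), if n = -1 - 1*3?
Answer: 6888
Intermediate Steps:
n = -4 (n = -1 - 3 = -4)
K(a) = 6 - 3*a (K(a) = 2 - (3*a - 4) = 2 - (-4 + 3*a) = 2 + (4 - 3*a) = 6 - 3*a)
F(k) = -4 + k²
(F(-2*6 + 5) + K(10))*(167 + 161) = ((-4 + (-2*6 + 5)²) + (6 - 3*10))*(167 + 161) = ((-4 + (-12 + 5)²) + (6 - 30))*328 = ((-4 + (-7)²) - 24)*328 = ((-4 + 49) - 24)*328 = (45 - 24)*328 = 21*328 = 6888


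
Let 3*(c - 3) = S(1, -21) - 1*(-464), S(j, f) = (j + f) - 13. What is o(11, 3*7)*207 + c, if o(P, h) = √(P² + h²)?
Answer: 440/3 + 207*√562 ≈ 5053.9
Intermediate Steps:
S(j, f) = -13 + f + j (S(j, f) = (f + j) - 13 = -13 + f + j)
c = 440/3 (c = 3 + ((-13 - 21 + 1) - 1*(-464))/3 = 3 + (-33 + 464)/3 = 3 + (⅓)*431 = 3 + 431/3 = 440/3 ≈ 146.67)
o(11, 3*7)*207 + c = √(11² + (3*7)²)*207 + 440/3 = √(121 + 21²)*207 + 440/3 = √(121 + 441)*207 + 440/3 = √562*207 + 440/3 = 207*√562 + 440/3 = 440/3 + 207*√562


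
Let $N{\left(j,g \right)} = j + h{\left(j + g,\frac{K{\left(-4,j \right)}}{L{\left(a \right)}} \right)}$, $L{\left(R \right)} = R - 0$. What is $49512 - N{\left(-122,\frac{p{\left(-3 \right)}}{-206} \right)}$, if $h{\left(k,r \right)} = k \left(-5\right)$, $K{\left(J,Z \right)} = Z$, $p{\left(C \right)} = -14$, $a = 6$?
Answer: $\frac{5049507}{103} \approx 49024.0$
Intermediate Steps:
$L{\left(R \right)} = R$ ($L{\left(R \right)} = R + 0 = R$)
$h{\left(k,r \right)} = - 5 k$
$N{\left(j,g \right)} = - 5 g - 4 j$ ($N{\left(j,g \right)} = j - 5 \left(j + g\right) = j - 5 \left(g + j\right) = j - \left(5 g + 5 j\right) = - 5 g - 4 j$)
$49512 - N{\left(-122,\frac{p{\left(-3 \right)}}{-206} \right)} = 49512 - \left(- 5 \left(- \frac{14}{-206}\right) - -488\right) = 49512 - \left(- 5 \left(\left(-14\right) \left(- \frac{1}{206}\right)\right) + 488\right) = 49512 - \left(\left(-5\right) \frac{7}{103} + 488\right) = 49512 - \left(- \frac{35}{103} + 488\right) = 49512 - \frac{50229}{103} = \frac{5049507}{103}$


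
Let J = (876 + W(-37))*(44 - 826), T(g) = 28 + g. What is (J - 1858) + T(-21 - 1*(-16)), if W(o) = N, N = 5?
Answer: -690777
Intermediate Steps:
W(o) = 5
J = -688942 (J = (876 + 5)*(44 - 826) = 881*(-782) = -688942)
(J - 1858) + T(-21 - 1*(-16)) = (-688942 - 1858) + (28 + (-21 - 1*(-16))) = -690800 + (28 + (-21 + 16)) = -690800 + (28 - 5) = -690800 + 23 = -690777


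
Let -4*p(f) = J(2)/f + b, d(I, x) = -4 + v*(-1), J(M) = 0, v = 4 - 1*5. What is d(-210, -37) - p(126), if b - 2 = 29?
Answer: 19/4 ≈ 4.7500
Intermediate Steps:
v = -1 (v = 4 - 5 = -1)
b = 31 (b = 2 + 29 = 31)
d(I, x) = -3 (d(I, x) = -4 - 1*(-1) = -4 + 1 = -3)
p(f) = -31/4 (p(f) = -(0/f + 31)/4 = -(0 + 31)/4 = -1/4*31 = -31/4)
d(-210, -37) - p(126) = -3 - 1*(-31/4) = -3 + 31/4 = 19/4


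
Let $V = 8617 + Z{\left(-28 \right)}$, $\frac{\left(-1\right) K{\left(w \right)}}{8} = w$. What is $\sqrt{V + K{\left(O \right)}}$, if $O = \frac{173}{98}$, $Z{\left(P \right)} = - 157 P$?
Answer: $\frac{\sqrt{636945}}{7} \approx 114.01$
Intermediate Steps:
$O = \frac{173}{98}$ ($O = 173 \cdot \frac{1}{98} = \frac{173}{98} \approx 1.7653$)
$K{\left(w \right)} = - 8 w$
$V = 13013$ ($V = 8617 - -4396 = 8617 + 4396 = 13013$)
$\sqrt{V + K{\left(O \right)}} = \sqrt{13013 - \frac{692}{49}} = \sqrt{\frac{636945}{49}} = \frac{\sqrt{636945}}{7}$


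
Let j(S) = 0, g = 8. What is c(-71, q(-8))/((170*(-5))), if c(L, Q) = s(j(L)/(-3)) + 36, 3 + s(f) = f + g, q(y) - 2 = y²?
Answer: -41/850 ≈ -0.048235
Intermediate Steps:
q(y) = 2 + y²
s(f) = 5 + f (s(f) = -3 + (f + 8) = -3 + (8 + f) = 5 + f)
c(L, Q) = 41 (c(L, Q) = (5 + 0/(-3)) + 36 = (5 + 0*(-⅓)) + 36 = (5 + 0) + 36 = 5 + 36 = 41)
c(-71, q(-8))/((170*(-5))) = 41/((170*(-5))) = 41/(-850) = 41*(-1/850) = -41/850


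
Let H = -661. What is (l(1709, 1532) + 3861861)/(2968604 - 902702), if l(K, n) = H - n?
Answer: 22182/11873 ≈ 1.8683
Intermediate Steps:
l(K, n) = -661 - n
(l(1709, 1532) + 3861861)/(2968604 - 902702) = ((-661 - 1*1532) + 3861861)/(2968604 - 902702) = ((-661 - 1532) + 3861861)/2065902 = (-2193 + 3861861)*(1/2065902) = 3859668*(1/2065902) = 22182/11873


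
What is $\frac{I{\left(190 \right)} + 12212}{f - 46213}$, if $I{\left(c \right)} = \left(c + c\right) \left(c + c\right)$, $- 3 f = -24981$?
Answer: $- \frac{78306}{18943} \approx -4.1338$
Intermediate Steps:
$f = 8327$ ($f = \left(- \frac{1}{3}\right) \left(-24981\right) = 8327$)
$I{\left(c \right)} = 4 c^{2}$ ($I{\left(c \right)} = 2 c 2 c = 4 c^{2}$)
$\frac{I{\left(190 \right)} + 12212}{f - 46213} = \frac{4 \cdot 190^{2} + 12212}{8327 - 46213} = \frac{4 \cdot 36100 + 12212}{-37886} = \left(144400 + 12212\right) \left(- \frac{1}{37886}\right) = 156612 \left(- \frac{1}{37886}\right) = - \frac{78306}{18943}$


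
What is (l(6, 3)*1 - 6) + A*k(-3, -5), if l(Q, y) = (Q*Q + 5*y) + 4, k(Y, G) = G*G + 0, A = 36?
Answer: 949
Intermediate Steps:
k(Y, G) = G² (k(Y, G) = G² + 0 = G²)
l(Q, y) = 4 + Q² + 5*y (l(Q, y) = (Q² + 5*y) + 4 = 4 + Q² + 5*y)
(l(6, 3)*1 - 6) + A*k(-3, -5) = ((4 + 6² + 5*3)*1 - 6) + 36*(-5)² = ((4 + 36 + 15)*1 - 6) + 36*25 = (55*1 - 6) + 900 = (55 - 6) + 900 = 49 + 900 = 949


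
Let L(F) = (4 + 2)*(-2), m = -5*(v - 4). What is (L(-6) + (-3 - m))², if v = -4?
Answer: 3025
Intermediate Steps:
m = 40 (m = -5*(-4 - 4) = -5*(-8) = 40)
L(F) = -12 (L(F) = 6*(-2) = -12)
(L(-6) + (-3 - m))² = (-12 + (-3 - 1*40))² = (-12 + (-3 - 40))² = (-12 - 43)² = (-55)² = 3025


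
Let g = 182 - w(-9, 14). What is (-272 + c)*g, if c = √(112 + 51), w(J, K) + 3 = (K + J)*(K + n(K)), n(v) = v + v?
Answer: 6800 - 25*√163 ≈ 6480.8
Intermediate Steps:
n(v) = 2*v
w(J, K) = -3 + 3*K*(J + K) (w(J, K) = -3 + (K + J)*(K + 2*K) = -3 + (J + K)*(3*K) = -3 + 3*K*(J + K))
g = -25 (g = 182 - (-3 + 3*14² + 3*(-9)*14) = 182 - (-3 + 3*196 - 378) = 182 - (-3 + 588 - 378) = 182 - 1*207 = 182 - 207 = -25)
c = √163 ≈ 12.767
(-272 + c)*g = (-272 + √163)*(-25) = 6800 - 25*√163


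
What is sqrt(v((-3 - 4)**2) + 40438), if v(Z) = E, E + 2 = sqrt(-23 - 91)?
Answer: sqrt(40436 + I*sqrt(114)) ≈ 201.09 + 0.027*I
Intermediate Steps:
E = -2 + I*sqrt(114) (E = -2 + sqrt(-23 - 91) = -2 + sqrt(-114) = -2 + I*sqrt(114) ≈ -2.0 + 10.677*I)
v(Z) = -2 + I*sqrt(114)
sqrt(v((-3 - 4)**2) + 40438) = sqrt((-2 + I*sqrt(114)) + 40438) = sqrt(40436 + I*sqrt(114))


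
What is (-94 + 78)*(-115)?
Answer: 1840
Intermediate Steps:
(-94 + 78)*(-115) = -16*(-115) = 1840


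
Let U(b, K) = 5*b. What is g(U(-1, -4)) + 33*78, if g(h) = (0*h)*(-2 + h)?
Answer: 2574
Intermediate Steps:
g(h) = 0 (g(h) = 0*(-2 + h) = 0)
g(U(-1, -4)) + 33*78 = 0 + 33*78 = 0 + 2574 = 2574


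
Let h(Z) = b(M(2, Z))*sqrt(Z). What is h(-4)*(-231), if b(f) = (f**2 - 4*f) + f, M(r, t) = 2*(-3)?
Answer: -24948*I ≈ -24948.0*I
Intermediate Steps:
M(r, t) = -6
b(f) = f**2 - 3*f
h(Z) = 54*sqrt(Z) (h(Z) = (-6*(-3 - 6))*sqrt(Z) = (-6*(-9))*sqrt(Z) = 54*sqrt(Z))
h(-4)*(-231) = (54*sqrt(-4))*(-231) = (54*(2*I))*(-231) = (108*I)*(-231) = -24948*I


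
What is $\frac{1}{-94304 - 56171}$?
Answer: $- \frac{1}{150475} \approx -6.6456 \cdot 10^{-6}$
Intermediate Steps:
$\frac{1}{-94304 - 56171} = \frac{1}{-150475} = - \frac{1}{150475}$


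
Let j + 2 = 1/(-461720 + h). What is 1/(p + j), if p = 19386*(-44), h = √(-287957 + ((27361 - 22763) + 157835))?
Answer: -181844233190858784/155110585092931711424945 + 2*I*√31381/155110585092931711424945 ≈ -1.1724e-6 + 2.2841e-21*I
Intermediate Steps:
h = 2*I*√31381 (h = √(-287957 + (4598 + 157835)) = √(-287957 + 162433) = √(-125524) = 2*I*√31381 ≈ 354.29*I)
p = -852984
j = -2 + 1/(-461720 + 2*I*√31381) ≈ -2.0 - 1.6619e-9*I
1/(p + j) = 1/(-852984 + (-15227551056/7613767283 - I*√31381/106592741962)) = 1/(-6494436899673528/7613767283 - I*√31381/106592741962)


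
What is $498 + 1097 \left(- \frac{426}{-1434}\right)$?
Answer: $\frac{196909}{239} \approx 823.89$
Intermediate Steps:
$498 + 1097 \left(- \frac{426}{-1434}\right) = 498 + 1097 \left(\left(-426\right) \left(- \frac{1}{1434}\right)\right) = 498 + 1097 \cdot \frac{71}{239} = 498 + \frac{77887}{239} = \frac{196909}{239}$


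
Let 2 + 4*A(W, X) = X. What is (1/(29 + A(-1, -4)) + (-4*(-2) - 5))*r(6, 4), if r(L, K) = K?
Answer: 668/55 ≈ 12.145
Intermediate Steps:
A(W, X) = -½ + X/4
(1/(29 + A(-1, -4)) + (-4*(-2) - 5))*r(6, 4) = (1/(29 + (-½ + (¼)*(-4))) + (-4*(-2) - 5))*4 = (1/(29 + (-½ - 1)) + (8 - 5))*4 = (1/(29 - 3/2) + 3)*4 = (1/(55/2) + 3)*4 = (2/55 + 3)*4 = (167/55)*4 = 668/55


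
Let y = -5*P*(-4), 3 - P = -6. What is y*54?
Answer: 9720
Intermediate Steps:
P = 9 (P = 3 - 1*(-6) = 3 + 6 = 9)
y = 180 (y = -5*9*(-4) = -45*(-4) = 180)
y*54 = 180*54 = 9720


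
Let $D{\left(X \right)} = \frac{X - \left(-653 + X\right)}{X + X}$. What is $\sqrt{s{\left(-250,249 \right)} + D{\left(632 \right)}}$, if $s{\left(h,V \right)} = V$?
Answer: $\frac{\sqrt{24915731}}{316} \approx 15.796$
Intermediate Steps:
$D{\left(X \right)} = \frac{653}{2 X}$
$\sqrt{s{\left(-250,249 \right)} + D{\left(632 \right)}} = \sqrt{249 + \frac{653}{2 \cdot 632}} = \sqrt{249 + \frac{653}{2} \cdot \frac{1}{632}} = \sqrt{249 + \frac{653}{1264}} = \sqrt{\frac{315389}{1264}} = \frac{\sqrt{24915731}}{316}$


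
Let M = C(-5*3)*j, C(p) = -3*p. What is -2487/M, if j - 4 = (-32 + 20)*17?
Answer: 829/3000 ≈ 0.27633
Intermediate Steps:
j = -200 (j = 4 + (-32 + 20)*17 = 4 - 12*17 = 4 - 204 = -200)
M = -9000 (M = -(-15)*3*(-200) = -3*(-15)*(-200) = 45*(-200) = -9000)
-2487/M = -2487/(-9000) = -2487*(-1/9000) = 829/3000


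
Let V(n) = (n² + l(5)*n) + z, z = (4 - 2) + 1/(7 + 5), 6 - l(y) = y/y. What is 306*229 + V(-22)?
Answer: 845401/12 ≈ 70450.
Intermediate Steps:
l(y) = 5 (l(y) = 6 - y/y = 6 - 1*1 = 6 - 1 = 5)
z = 25/12 (z = 2 + 1/12 = 25/12 ≈ 2.0833)
V(n) = 25/12 + n² + 5*n (V(n) = (n² + 5*n) + 25/12 = 25/12 + n² + 5*n)
306*229 + V(-22) = 306*229 + (25/12 + (-22)² + 5*(-22)) = 70074 + (25/12 + 484 - 110) = 70074 + 4513/12 = 845401/12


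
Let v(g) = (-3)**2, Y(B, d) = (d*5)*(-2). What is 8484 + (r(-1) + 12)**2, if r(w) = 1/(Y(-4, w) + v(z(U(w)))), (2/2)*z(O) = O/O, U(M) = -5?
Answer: 3115165/361 ≈ 8629.3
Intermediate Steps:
Y(B, d) = -10*d (Y(B, d) = (5*d)*(-2) = -10*d)
z(O) = 1 (z(O) = O/O = 1)
v(g) = 9
r(w) = 1/(9 - 10*w) (r(w) = 1/(-10*w + 9) = 1/(9 - 10*w))
8484 + (r(-1) + 12)**2 = 8484 + (-1/(-9 + 10*(-1)) + 12)**2 = 8484 + (-1/(-9 - 10) + 12)**2 = 8484 + (-1/(-19) + 12)**2 = 8484 + (-1*(-1/19) + 12)**2 = 8484 + (1/19 + 12)**2 = 8484 + (229/19)**2 = 8484 + 52441/361 = 3115165/361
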